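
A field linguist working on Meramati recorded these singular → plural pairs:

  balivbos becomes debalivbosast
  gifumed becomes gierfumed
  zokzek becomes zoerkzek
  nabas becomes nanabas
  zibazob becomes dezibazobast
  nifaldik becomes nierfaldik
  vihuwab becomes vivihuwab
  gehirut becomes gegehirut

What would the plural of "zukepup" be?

zuzukepup

"zukepup" has last vowel 'u'. The one such stem in the data (gehirut → gegehirut) repeats the first consonant+vowel as a prefix (as do vihuwab, nabas), so the same rule applies.
The other patterns: stems whose last vowel is 'o' add de- … -ast around the stem; stems whose last vowel is 'e' or 'i' insert -er- after the first vowel.
So zukepup → zuzukepup.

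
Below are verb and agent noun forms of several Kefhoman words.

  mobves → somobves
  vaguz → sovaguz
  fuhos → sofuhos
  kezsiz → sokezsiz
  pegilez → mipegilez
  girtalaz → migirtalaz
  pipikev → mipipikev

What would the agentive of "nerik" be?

sonerik

vaguz and pegilez both end in -z yet inflect differently (sovaguz, mipegilez), so the final letter is not what conditions the rule; the number of vowels is.
"nerik" has 2 vowels. The stems with 2 vowels (mobves → somobves, vaguz → sovaguz, fuhos → sofuhos) add the prefix so-.
The other pattern: stems with 3 vowels add the prefix mi-.
So nerik → sonerik.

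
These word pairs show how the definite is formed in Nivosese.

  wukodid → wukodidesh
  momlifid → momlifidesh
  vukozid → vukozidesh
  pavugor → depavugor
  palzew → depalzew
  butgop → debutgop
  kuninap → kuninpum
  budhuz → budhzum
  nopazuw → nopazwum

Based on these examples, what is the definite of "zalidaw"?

butgop and kuninap both end in -p yet inflect differently (debutgop, kuninpum), so the final letter is not what conditions the rule; the last vowel is.
"zalidaw" has last vowel 'a'. The one such stem in the data (kuninap → kuninpum) deletes the last vowel and adds -um (as do budhuz, nopazuw), so the same rule applies.
The other patterns: stems whose last vowel is 'i' add -esh; stems whose last vowel is 'e' or 'o' add the prefix de-.
So zalidaw → zalidwum.

zalidwum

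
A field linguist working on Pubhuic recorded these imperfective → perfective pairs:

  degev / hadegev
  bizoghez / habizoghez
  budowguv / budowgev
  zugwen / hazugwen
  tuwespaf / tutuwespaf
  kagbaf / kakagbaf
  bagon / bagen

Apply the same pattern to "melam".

degev and budowguv both end in -v yet inflect differently (hadegev, budowgev), so the final letter is not what conditions the rule; the last vowel is.
"melam" has last vowel 'a'. The stems whose last vowel is 'a' (tuwespaf → tutuwespaf, kagbaf → kakagbaf) repeat the first consonant+vowel as a prefix.
The other patterns: stems whose last vowel is 'e' add the prefix ha-; stems whose last vowel is 'o' or 'u' change the last vowel to 'e'.
So melam → memelam.

memelam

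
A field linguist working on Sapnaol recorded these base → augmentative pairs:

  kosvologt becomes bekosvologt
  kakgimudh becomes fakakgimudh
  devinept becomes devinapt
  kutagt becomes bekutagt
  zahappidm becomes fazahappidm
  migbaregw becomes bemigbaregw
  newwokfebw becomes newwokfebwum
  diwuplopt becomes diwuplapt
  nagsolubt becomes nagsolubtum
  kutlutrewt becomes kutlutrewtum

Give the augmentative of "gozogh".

nagsolubt and kosvologt both end in -t yet inflect differently (nagsolubtum, bekosvologt), so the final letter is not what conditions the rule; the second-to-last letter is.
"gozogh" has second-to-last letter 'g'. The stems whose second-to-last letter is 'g' (kosvologt → bekosvologt, kutagt → bekutagt, migbaregw → bemigbaregw) add the prefix be-.
The other patterns: stems whose second-to-last letter is 'd' add the prefix fa-; stems whose second-to-last letter is 'b' or 'w' add -um; stems whose second-to-last letter is 'p' change the last vowel to 'a'.
So gozogh → begozogh.

begozogh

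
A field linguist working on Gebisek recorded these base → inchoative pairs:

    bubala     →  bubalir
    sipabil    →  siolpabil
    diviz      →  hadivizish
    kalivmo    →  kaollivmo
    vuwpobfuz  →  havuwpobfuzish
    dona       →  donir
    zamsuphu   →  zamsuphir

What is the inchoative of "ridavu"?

vuwpobfuz and zamsuphu both have last vowel 'u' yet inflect differently (havuwpobfuzish, zamsuphir), so the last vowel is not what conditions the rule; the final letter is.
"ridavu" ends in -u. The one such stem in the data (zamsuphu → zamsuphir) drops the final letter and adds -ir (as do dona, bubala), so the same rule applies.
So ridavu → ridavir.

ridavir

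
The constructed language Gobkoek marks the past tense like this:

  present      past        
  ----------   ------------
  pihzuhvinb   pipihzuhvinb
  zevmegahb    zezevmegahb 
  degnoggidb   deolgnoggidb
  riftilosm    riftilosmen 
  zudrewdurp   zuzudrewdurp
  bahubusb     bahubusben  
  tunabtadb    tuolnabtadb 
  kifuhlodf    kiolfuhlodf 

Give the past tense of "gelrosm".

tunabtadb and bahubusb both end in -b yet inflect differently (tuolnabtadb, bahubusben), so the final letter is not what conditions the rule; the second-to-last letter is.
"gelrosm" has second-to-last letter 's'. The stems whose second-to-last letter is 's' (riftilosm → riftilosmen, bahubusb → bahubusben) add -en.
The other patterns: stems whose second-to-last letter is 'd' insert -ol- after the first vowel; stems whose second-to-last letter is 'h', 'n' or 'r' repeat the first consonant+vowel as a prefix.
So gelrosm → gelrosmen.

gelrosmen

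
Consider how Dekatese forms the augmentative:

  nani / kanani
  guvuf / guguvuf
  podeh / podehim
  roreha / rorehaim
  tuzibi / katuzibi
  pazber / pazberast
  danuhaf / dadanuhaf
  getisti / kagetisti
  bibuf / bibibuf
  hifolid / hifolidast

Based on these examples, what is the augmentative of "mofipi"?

"mofipi" ends in -i. The stems ending in -i (getisti → kagetisti, nani → kanani, tuzibi → katuzibi) add the prefix ka-.
The other patterns: stems ending in -f repeat the first consonant+vowel as a prefix; stems ending in -d or -r add -ast; stems ending in -a or -h add -im.
So mofipi → kamofipi.

kamofipi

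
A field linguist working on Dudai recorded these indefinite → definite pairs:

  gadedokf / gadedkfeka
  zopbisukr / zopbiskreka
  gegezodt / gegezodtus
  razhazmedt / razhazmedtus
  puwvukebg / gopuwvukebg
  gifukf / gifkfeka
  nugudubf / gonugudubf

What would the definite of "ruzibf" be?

nugudubf and gifukf both end in -f yet inflect differently (gonugudubf, gifkfeka), so the final letter is not what conditions the rule; the second-to-last letter is.
"ruzibf" has second-to-last letter 'b'. The stems whose second-to-last letter is 'b' (puwvukebg → gopuwvukebg, nugudubf → gonugudubf) add the prefix go-.
So ruzibf → goruzibf.

goruzibf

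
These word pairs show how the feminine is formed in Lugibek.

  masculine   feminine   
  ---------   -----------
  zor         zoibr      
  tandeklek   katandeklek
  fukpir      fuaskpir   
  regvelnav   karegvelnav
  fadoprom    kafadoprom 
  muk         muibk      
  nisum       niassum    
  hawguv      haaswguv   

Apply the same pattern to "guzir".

guaszir

zor and fukpir both end in -r yet inflect differently (zoibr, fuaskpir), so the final letter is not what conditions the rule; the number of vowels is.
"guzir" has 2 vowels. The stems with 2 vowels (nisum → niassum, hawguv → haaswguv, fukpir → fuaskpir) insert -as- after the first vowel.
So guzir → guaszir.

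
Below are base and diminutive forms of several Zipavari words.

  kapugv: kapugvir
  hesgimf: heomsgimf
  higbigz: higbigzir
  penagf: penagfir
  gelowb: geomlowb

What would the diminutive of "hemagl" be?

hemaglir

hesgimf and penagf both end in -f yet inflect differently (heomsgimf, penagfir), so the final letter is not what conditions the rule; the second-to-last letter is.
"hemagl" has second-to-last letter 'g'. The stems whose second-to-last letter is 'g' (penagf → penagfir, higbigz → higbigzir, kapugv → kapugvir) add -ir.
The other pattern: stems whose second-to-last letter is 'm' or 'w' insert -om- after the first vowel.
So hemagl → hemaglir.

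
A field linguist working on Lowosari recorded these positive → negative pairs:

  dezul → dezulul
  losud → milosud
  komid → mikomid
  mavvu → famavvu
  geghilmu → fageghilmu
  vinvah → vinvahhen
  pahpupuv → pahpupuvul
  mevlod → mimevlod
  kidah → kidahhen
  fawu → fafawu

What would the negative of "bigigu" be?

losud and fawu both have last vowel 'u' yet inflect differently (milosud, fafawu), so the last vowel is not what conditions the rule; the final letter is.
"bigigu" ends in -u. The stems ending in -u (fawu → fafawu, mavvu → famavvu, geghilmu → fageghilmu) add the prefix fa-.
The other patterns: stems ending in -h double the final consonant and add -en; stems ending in -d add the prefix mi-; stems ending in -l or -v add -ul.
So bigigu → fabigigu.

fabigigu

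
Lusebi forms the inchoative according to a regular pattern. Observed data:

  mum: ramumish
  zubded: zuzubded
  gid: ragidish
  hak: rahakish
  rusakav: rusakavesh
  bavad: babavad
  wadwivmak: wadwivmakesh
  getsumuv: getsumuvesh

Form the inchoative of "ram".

raramish

"ram" has 1 vowel. The stems with 1 vowel (hak → rahakish, mum → ramumish, gid → ragidish) add ra- … -ish around the stem.
The other patterns: stems with 2 vowels repeat the first consonant+vowel as a prefix; stems with 3 vowels add -esh.
So ram → raramish.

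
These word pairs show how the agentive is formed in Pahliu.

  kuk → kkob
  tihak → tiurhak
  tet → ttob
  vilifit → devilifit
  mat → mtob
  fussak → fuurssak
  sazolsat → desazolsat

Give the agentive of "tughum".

tuurghum

kuk and fussak both end in -k yet inflect differently (kkob, fuurssak), so the final letter is not what conditions the rule; the number of vowels is.
"tughum" has 2 vowels. The stems with 2 vowels (fussak → fuurssak, tihak → tiurhak) insert -ur- after the first vowel.
The other patterns: stems with 1 vowel delete the last vowel and add -ob; stems with 3 vowels add the prefix de-.
So tughum → tuurghum.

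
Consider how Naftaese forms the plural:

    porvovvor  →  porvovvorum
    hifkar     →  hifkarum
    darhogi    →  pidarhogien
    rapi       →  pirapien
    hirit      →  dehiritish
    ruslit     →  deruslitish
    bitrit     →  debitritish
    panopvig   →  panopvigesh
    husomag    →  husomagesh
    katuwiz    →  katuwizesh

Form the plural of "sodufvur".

"sodufvur" ends in -r. The stems ending in -r (porvovvor → porvovvorum, hifkar → hifkarum) add -um.
The other patterns: stems ending in -i add pi- … -en around the stem; stems ending in -t add de- … -ish around the stem; stems ending in -g or -z add -esh.
So sodufvur → sodufvurum.

sodufvurum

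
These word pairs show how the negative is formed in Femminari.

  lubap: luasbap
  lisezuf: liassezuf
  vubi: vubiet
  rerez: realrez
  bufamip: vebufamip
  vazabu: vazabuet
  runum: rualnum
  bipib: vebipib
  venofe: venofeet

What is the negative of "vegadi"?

vegadiet

bufamip and lubap both end in -p yet inflect differently (vebufamip, luasbap), so the final letter is not what conditions the rule; the first letter is.
"vegadi" begins with v-. The stems beginning with v- (venofe → venofeet, vazabu → vazabuet, vubi → vubiet) add -et.
So vegadi → vegadiet.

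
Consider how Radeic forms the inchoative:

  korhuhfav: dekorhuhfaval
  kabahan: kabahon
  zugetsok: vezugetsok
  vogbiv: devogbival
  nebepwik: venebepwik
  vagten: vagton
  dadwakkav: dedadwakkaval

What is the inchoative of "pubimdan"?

pubimdon

kabahan and dadwakkav both have last vowel 'a' yet inflect differently (kabahon, dedadwakkaval), so the last vowel is not what conditions the rule; the final letter is.
"pubimdan" ends in -n. The stems ending in -n (kabahan → kabahon, vagten → vagton) change the last vowel to 'o'.
So pubimdan → pubimdon.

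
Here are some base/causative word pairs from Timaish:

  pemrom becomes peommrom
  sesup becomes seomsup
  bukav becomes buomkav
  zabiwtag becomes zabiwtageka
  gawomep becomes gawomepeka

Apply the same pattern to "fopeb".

"fopeb" has 2 vowels. The stems with 2 vowels (bukav → buomkav, pemrom → peommrom, sesup → seomsup) insert -om- after the first vowel.
So fopeb → foompeb.

foompeb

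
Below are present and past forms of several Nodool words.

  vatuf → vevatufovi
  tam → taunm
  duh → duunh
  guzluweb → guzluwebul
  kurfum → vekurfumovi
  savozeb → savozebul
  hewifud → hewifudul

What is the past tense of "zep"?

zeunp

"zep" has 1 vowel. The stems with 1 vowel (duh → duunh, tam → taunm) insert -un- after the first vowel.
The other patterns: stems with 2 vowels add ve- … -ovi around the stem; stems with 3 vowels add -ul.
So zep → zeunp.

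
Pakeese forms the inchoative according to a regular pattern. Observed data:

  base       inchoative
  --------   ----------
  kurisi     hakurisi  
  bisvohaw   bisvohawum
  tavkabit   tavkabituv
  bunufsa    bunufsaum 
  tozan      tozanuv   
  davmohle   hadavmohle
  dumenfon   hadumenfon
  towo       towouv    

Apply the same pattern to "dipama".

hadipama

"dipama" begins with d-. The stems beginning with d- (dumenfon → hadumenfon, davmohle → hadavmohle) add the prefix ha-.
So dipama → hadipama.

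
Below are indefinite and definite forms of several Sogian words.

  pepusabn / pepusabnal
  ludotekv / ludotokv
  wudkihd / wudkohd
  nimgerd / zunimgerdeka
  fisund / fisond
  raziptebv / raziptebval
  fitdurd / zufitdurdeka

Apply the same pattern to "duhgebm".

"duhgebm" has second-to-last letter 'b'. The stems whose second-to-last letter is 'b' (pepusabn → pepusabnal, raziptebv → raziptebval) add -al.
The other patterns: stems whose second-to-last letter is 'r' add zu- … -eka around the stem; stems whose second-to-last letter is 'h', 'k' or 'n' change the last vowel to 'o'.
So duhgebm → duhgebmal.

duhgebmal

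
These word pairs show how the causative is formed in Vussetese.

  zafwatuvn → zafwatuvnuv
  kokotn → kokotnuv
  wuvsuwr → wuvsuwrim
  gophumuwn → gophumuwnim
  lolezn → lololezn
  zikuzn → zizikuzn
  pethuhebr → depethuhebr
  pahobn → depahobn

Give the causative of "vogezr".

zafwatuvn and gophumuwn both end in -n yet inflect differently (zafwatuvnuv, gophumuwnim), so the final letter is not what conditions the rule; the second-to-last letter is.
"vogezr" has second-to-last letter 'z'. The stems whose second-to-last letter is 'z' (lolezn → lololezn, zikuzn → zizikuzn) repeat the first consonant+vowel as a prefix.
So vogezr → vovogezr.

vovogezr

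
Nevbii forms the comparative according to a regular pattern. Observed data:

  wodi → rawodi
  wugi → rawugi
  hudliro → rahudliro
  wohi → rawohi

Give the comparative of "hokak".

rahokak

Every pair shown (wodi → rawodi, wugi → rawugi, hudliro → rahudliro, …) follows the same rule: add the prefix ra-.
So hokak → rahokak.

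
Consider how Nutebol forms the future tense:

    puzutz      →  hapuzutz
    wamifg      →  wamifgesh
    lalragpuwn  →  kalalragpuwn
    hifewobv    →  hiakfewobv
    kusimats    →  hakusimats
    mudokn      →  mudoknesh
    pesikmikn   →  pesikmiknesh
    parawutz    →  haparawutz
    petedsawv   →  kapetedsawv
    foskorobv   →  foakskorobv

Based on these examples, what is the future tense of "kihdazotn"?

hakihdazotn

foskorobv and petedsawv both end in -v yet inflect differently (foakskorobv, kapetedsawv), so the final letter is not what conditions the rule; the second-to-last letter is.
"kihdazotn" has second-to-last letter 't'. The stems whose second-to-last letter is 't' (puzutz → hapuzutz, kusimats → hakusimats, parawutz → haparawutz) add the prefix ha-.
So kihdazotn → hakihdazotn.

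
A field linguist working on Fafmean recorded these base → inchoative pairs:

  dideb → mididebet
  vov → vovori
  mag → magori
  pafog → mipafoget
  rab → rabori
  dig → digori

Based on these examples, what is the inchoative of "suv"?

suvori

pafog and dig both end in -g yet inflect differently (mipafoget, digori), so the final letter is not what conditions the rule; the number of vowels is.
"suv" has 1 vowel. The stems with 1 vowel (dig → digori, mag → magori, vov → vovori) add -ori.
The other pattern: stems with 2 vowels add mi- … -et around the stem.
So suv → suvori.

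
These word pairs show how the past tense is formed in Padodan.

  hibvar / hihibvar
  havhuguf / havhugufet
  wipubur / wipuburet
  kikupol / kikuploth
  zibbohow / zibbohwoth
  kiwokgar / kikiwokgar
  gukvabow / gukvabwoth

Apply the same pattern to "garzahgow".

kiwokgar and wipubur both end in -r yet inflect differently (kikiwokgar, wipuburet), so the final letter is not what conditions the rule; the last vowel is.
"garzahgow" has last vowel 'o'. The stems whose last vowel is 'o' (kikupol → kikuploth, gukvabow → gukvabwoth, zibbohow → zibbohwoth) delete the last vowel and add -oth.
The other patterns: stems whose last vowel is 'a' repeat the first consonant+vowel as a prefix; stems whose last vowel is 'u' add -et.
So garzahgow → garzahgwoth.

garzahgwoth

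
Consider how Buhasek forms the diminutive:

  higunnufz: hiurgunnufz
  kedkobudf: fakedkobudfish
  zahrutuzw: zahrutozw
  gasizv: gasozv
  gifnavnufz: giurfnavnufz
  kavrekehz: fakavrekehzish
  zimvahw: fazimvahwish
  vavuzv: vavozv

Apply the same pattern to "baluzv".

zahrutuzw and zimvahw both end in -w yet inflect differently (zahrutozw, fazimvahwish), so the final letter is not what conditions the rule; the second-to-last letter is.
"baluzv" has second-to-last letter 'z'. The stems whose second-to-last letter is 'z' (zahrutuzw → zahrutozw, vavuzv → vavozv, gasizv → gasozv) change the last vowel to 'o'.
The other patterns: stems whose second-to-last letter is 'f' insert -ur- after the first vowel; stems whose second-to-last letter is 'd' or 'h' add fa- … -ish around the stem.
So baluzv → balozv.

balozv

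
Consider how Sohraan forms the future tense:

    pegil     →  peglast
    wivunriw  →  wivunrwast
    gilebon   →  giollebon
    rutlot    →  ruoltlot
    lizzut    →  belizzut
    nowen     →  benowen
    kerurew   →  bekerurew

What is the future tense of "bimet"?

rutlot and lizzut both end in -t yet inflect differently (ruoltlot, belizzut), so the final letter is not what conditions the rule; the last vowel is.
"bimet" has last vowel 'e'. The stems whose last vowel is 'e' (nowen → benowen, kerurew → bekerurew) add the prefix be-.
The other patterns: stems whose last vowel is 'i' delete the last vowel and add -ast; stems whose last vowel is 'o' insert -ol- after the first vowel.
So bimet → bebimet.

bebimet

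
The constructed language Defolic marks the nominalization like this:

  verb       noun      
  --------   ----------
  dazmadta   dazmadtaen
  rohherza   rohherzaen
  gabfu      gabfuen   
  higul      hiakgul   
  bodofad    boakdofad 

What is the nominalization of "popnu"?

gabfu and higul both have last vowel 'u' yet inflect differently (gabfuen, hiakgul), so the last vowel is not what conditions the rule; whether the stem ends in a vowel or a consonant is.
"popnu" ends in a vowel. The stems ending in a vowel (dazmadta → dazmadtaen, rohherza → rohherzaen, gabfu → gabfuen) add -en.
So popnu → popnuen.

popnuen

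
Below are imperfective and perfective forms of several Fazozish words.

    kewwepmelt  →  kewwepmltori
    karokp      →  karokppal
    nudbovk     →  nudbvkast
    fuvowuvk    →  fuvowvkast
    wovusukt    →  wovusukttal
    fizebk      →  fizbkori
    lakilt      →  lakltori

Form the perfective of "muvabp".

muvbpori

nudbovk and fizebk both end in -k yet inflect differently (nudbvkast, fizbkori), so the final letter is not what conditions the rule; the second-to-last letter is.
"muvabp" has second-to-last letter 'b'. The one such stem in the data (fizebk → fizbkori) deletes the last vowel and adds -ori (as do lakilt, kewwepmelt), so the same rule applies.
The other patterns: stems whose second-to-last letter is 'k' double the final consonant and add -al; stems whose second-to-last letter is 'v' delete the last vowel and add -ast.
So muvabp → muvbpori.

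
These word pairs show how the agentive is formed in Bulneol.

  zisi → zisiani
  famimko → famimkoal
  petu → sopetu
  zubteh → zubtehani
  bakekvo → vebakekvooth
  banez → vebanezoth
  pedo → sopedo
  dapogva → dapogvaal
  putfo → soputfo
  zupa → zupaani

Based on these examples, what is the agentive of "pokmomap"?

"pokmomap" begins with p-. The stems beginning with p- (petu → sopetu, pedo → sopedo, putfo → soputfo) add the prefix so-.
So pokmomap → sopokmomap.

sopokmomap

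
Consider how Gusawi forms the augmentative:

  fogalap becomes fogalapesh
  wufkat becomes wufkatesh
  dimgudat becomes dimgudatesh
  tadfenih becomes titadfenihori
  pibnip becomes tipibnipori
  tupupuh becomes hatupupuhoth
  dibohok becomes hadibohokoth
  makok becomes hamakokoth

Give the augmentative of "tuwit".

tituwitori

"tuwit" has last vowel 'i'. The stems whose last vowel is 'i' (tadfenih → titadfenihori, pibnip → tipibnipori) add ti- … -ori around the stem.
So tuwit → tituwitori.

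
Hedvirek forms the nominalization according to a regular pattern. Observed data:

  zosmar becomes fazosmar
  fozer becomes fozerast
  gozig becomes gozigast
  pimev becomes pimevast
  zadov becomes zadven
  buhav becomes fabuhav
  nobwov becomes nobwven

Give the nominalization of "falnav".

nobwov and buhav both end in -v yet inflect differently (nobwven, fabuhav), so the final letter is not what conditions the rule; the last vowel is.
"falnav" has last vowel 'a'. The stems whose last vowel is 'a' (zosmar → fazosmar, buhav → fabuhav) add the prefix fa-.
So falnav → fafalnav.

fafalnav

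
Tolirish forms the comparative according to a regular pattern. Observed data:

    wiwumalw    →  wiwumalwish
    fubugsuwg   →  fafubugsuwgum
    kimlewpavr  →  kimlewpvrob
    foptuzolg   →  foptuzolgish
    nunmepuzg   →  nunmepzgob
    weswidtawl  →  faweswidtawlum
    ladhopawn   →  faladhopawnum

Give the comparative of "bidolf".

foptuzolg and fubugsuwg both end in -g yet inflect differently (foptuzolgish, fafubugsuwgum), so the final letter is not what conditions the rule; the second-to-last letter is.
"bidolf" has second-to-last letter 'l'. The stems whose second-to-last letter is 'l' (foptuzolg → foptuzolgish, wiwumalw → wiwumalwish) add -ish.
So bidolf → bidolfish.

bidolfish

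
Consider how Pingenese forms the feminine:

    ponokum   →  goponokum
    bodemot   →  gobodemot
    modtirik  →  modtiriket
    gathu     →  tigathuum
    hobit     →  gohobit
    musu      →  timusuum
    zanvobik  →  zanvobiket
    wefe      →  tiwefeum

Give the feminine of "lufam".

gathu and ponokum both have last vowel 'u' yet inflect differently (tigathuum, goponokum), so the last vowel is not what conditions the rule; the final letter is.
"lufam" ends in -m. The one such stem in the data (ponokum → goponokum) adds the prefix go-, so the same rule applies.
The other patterns: stems ending in -k add -et; stems ending in -e or -u add ti- … -um around the stem.
So lufam → golufam.

golufam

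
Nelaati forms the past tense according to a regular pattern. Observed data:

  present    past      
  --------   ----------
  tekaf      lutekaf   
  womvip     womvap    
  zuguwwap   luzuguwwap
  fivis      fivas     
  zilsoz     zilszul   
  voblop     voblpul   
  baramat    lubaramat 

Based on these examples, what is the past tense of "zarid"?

zarad

zuguwwap and voblop both end in -p yet inflect differently (luzuguwwap, voblpul), so the final letter is not what conditions the rule; the last vowel is.
"zarid" has last vowel 'i'. The stems whose last vowel is 'i' (womvip → womvap, fivis → fivas) change the last vowel to 'a'.
So zarid → zarad.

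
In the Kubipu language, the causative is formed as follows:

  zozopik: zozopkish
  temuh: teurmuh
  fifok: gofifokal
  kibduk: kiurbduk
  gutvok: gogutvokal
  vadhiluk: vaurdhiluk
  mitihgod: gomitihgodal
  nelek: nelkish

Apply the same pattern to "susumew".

vadhiluk and gutvok both end in -k yet inflect differently (vaurdhiluk, gogutvokal), so the final letter is not what conditions the rule; the last vowel is.
"susumew" has last vowel 'e'. The one such stem in the data (nelek → nelkish) deletes the last vowel and adds -ish (as does zozopik), so the same rule applies.
So susumew → susumwish.

susumwish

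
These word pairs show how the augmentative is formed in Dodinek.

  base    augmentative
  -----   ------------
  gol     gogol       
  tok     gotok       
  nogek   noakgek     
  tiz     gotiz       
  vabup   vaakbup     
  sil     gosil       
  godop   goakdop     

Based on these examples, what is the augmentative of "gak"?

gogak

tok and nogek both end in -k yet inflect differently (gotok, noakgek), so the final letter is not what conditions the rule; the number of vowels is.
"gak" has 1 vowel. The stems with 1 vowel (tok → gotok, gol → gogol, tiz → gotiz) add the prefix go-.
The other pattern: stems with 2 vowels insert -ak- after the first vowel.
So gak → gogak.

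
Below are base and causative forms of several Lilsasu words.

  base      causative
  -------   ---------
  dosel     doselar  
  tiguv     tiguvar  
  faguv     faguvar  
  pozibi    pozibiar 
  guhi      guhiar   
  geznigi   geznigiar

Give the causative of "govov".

govovar

Every pair shown (dosel → doselar, tiguv → tiguvar, faguv → faguvar, …) follows the same rule: add -ar.
So govov → govovar.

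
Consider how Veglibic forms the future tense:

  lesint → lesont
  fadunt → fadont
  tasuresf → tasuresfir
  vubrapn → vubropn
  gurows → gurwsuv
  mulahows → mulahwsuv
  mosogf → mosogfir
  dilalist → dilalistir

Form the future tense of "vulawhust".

dilalist and lesint both end in -t yet inflect differently (dilalistir, lesont), so the final letter is not what conditions the rule; the second-to-last letter is.
"vulawhust" has second-to-last letter 's'. The stems whose second-to-last letter is 's' (dilalist → dilalistir, tasuresf → tasuresfir) add -ir.
So vulawhust → vulawhustir.

vulawhustir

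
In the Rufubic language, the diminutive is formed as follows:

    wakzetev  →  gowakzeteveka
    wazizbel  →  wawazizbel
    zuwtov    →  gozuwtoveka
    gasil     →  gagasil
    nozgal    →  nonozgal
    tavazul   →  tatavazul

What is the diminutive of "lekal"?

lelekal

wakzetev and wazizbel both have last vowel 'e' yet inflect differently (gowakzeteveka, wawazizbel), so the last vowel is not what conditions the rule; the final letter is.
"lekal" ends in -l. The stems ending in -l (tavazul → tatavazul, nozgal → nonozgal, gasil → gagasil) repeat the first consonant+vowel as a prefix.
The other pattern: stems ending in -v add go- … -eka around the stem.
So lekal → lelekal.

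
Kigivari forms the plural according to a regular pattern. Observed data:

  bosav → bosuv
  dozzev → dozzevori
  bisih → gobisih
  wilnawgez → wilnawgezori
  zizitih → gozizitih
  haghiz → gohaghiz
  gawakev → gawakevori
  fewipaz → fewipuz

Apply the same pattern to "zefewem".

fewipaz and wilnawgez both end in -z yet inflect differently (fewipuz, wilnawgezori), so the final letter is not what conditions the rule; the last vowel is.
"zefewem" has last vowel 'e'. The stems whose last vowel is 'e' (wilnawgez → wilnawgezori, dozzev → dozzevori, gawakev → gawakevori) add -ori.
The other patterns: stems whose last vowel is 'a' change the last vowel to 'u'; stems whose last vowel is 'i' add the prefix go-.
So zefewem → zefewemori.

zefewemori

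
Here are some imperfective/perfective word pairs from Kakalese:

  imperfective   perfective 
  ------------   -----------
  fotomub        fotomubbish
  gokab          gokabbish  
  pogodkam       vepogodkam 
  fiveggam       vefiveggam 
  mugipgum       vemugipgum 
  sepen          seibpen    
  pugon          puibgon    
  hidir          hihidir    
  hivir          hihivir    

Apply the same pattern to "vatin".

vaibtin

gokab and pogodkam both have last vowel 'a' yet inflect differently (gokabbish, vepogodkam), so the last vowel is not what conditions the rule; the final letter is.
"vatin" ends in -n. The stems ending in -n (sepen → seibpen, pugon → puibgon) insert -ib- after the first vowel.
The other patterns: stems ending in -b double the final consonant and add -ish; stems ending in -m add the prefix ve-; stems ending in -r repeat the first consonant+vowel as a prefix.
So vatin → vaibtin.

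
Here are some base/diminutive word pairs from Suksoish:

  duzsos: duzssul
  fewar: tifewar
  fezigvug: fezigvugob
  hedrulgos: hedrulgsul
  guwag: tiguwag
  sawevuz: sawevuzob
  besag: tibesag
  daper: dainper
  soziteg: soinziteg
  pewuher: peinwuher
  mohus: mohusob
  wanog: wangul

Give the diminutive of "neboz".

fezigvug and wanog both end in -g yet inflect differently (fezigvugob, wangul), so the final letter is not what conditions the rule; the last vowel is.
"neboz" has last vowel 'o'. The stems whose last vowel is 'o' (wanog → wangul, hedrulgos → hedrulgsul, duzsos → duzssul) delete the last vowel and add -ul.
So neboz → nebzul.

nebzul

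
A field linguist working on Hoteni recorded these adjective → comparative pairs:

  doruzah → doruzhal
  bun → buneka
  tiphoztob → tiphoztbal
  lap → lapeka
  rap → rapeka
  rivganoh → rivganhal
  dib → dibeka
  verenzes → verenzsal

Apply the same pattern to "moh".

moheka

tiphoztob and dib both end in -b yet inflect differently (tiphoztbal, dibeka), so the final letter is not what conditions the rule; the number of vowels is.
"moh" has 1 vowel. The stems with 1 vowel (dib → dibeka, lap → lapeka, rap → rapeka) add -eka.
So moh → moheka.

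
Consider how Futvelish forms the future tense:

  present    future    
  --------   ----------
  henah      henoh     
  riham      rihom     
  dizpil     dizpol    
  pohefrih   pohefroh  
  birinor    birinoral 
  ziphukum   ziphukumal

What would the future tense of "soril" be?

riham and ziphukum both end in -m yet inflect differently (rihom, ziphukumal), so the final letter is not what conditions the rule; the last vowel is.
"soril" has last vowel 'i'. The stems whose last vowel is 'i' (dizpil → dizpol, pohefrih → pohefroh) change the last vowel to 'o'.
The other pattern: stems whose last vowel is 'o' or 'u' add -al.
So soril → sorol.

sorol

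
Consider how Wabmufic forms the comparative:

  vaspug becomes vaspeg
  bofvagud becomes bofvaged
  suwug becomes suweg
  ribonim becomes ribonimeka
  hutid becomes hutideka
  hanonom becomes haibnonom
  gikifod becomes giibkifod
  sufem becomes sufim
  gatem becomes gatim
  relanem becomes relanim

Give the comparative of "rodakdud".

rodakded

bofvagud and hutid both end in -d yet inflect differently (bofvaged, hutideka), so the final letter is not what conditions the rule; the last vowel is.
"rodakdud" has last vowel 'u'. The stems whose last vowel is 'u' (vaspug → vaspeg, bofvagud → bofvaged, suwug → suweg) change the last vowel to 'e'.
The other patterns: stems whose last vowel is 'i' add -eka; stems whose last vowel is 'o' insert -ib- after the first vowel; stems whose last vowel is 'e' change the last vowel to 'i'.
So rodakdud → rodakded.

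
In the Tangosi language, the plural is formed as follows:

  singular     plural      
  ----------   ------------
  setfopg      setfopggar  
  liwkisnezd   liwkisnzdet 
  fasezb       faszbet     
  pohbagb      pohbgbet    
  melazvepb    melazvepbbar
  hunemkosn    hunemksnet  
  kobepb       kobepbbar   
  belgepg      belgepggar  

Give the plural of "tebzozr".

tebzzret

"tebzozr" has second-to-last letter 'z'. The stems whose second-to-last letter is 'z' (fasezb → faszbet, liwkisnezd → liwkisnzdet) delete the last vowel and add -et.
So tebzozr → tebzzret.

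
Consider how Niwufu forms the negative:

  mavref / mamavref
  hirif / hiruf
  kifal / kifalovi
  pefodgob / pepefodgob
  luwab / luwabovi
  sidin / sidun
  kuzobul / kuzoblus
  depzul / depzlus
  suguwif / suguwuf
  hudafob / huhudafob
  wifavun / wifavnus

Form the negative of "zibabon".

zizibabon

luwab and pefodgob both end in -b yet inflect differently (luwabovi, pepefodgob), so the final letter is not what conditions the rule; the last vowel is.
"zibabon" has last vowel 'o'. The stems whose last vowel is 'o' (pefodgob → pepefodgob, hudafob → huhudafob) repeat the first consonant+vowel as a prefix.
The other patterns: stems whose last vowel is 'a' add -ovi; stems whose last vowel is 'i' change the last vowel to 'u'; stems whose last vowel is 'u' delete the last vowel and add -us.
So zibabon → zizibabon.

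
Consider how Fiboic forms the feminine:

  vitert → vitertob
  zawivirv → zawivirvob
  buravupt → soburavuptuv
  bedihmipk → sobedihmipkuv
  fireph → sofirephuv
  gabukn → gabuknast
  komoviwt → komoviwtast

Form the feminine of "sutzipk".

sosutzipkuv

"sutzipk" has second-to-last letter 'p'. The stems whose second-to-last letter is 'p' (buravupt → soburavuptuv, bedihmipk → sobedihmipkuv, fireph → sofirephuv) add so- … -uv around the stem.
The other patterns: stems whose second-to-last letter is 'r' add -ob; stems whose second-to-last letter is 'k' or 'w' add -ast.
So sutzipk → sosutzipkuv.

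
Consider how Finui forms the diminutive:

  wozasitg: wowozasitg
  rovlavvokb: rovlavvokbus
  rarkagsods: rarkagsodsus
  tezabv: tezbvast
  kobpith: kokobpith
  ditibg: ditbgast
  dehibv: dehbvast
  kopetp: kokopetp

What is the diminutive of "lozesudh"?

lozesudhus

ditibg and wozasitg both end in -g yet inflect differently (ditbgast, wowozasitg), so the final letter is not what conditions the rule; the second-to-last letter is.
"lozesudh" has second-to-last letter 'd'. The one such stem in the data (rarkagsods → rarkagsodsus) adds -us, so the same rule applies.
The other patterns: stems whose second-to-last letter is 'b' delete the last vowel and add -ast; stems whose second-to-last letter is 't' repeat the first consonant+vowel as a prefix.
So lozesudh → lozesudhus.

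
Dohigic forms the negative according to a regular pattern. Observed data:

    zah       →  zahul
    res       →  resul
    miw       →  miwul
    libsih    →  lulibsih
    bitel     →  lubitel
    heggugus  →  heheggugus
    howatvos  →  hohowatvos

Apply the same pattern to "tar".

tarul

zah and libsih both end in -h yet inflect differently (zahul, lulibsih), so the final letter is not what conditions the rule; the number of vowels is.
"tar" has 1 vowel. The stems with 1 vowel (zah → zahul, res → resul, miw → miwul) add -ul.
The other patterns: stems with 2 vowels add the prefix lu-; stems with 3 vowels repeat the first consonant+vowel as a prefix.
So tar → tarul.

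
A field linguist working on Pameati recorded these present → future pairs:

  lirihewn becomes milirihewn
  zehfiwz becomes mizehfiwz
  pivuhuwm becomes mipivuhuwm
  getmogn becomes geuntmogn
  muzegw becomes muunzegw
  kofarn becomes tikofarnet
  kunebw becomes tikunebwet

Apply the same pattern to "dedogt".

"dedogt" has second-to-last letter 'g'. The stems whose second-to-last letter is 'g' (getmogn → geuntmogn, muzegw → muunzegw) insert -un- after the first vowel.
The other patterns: stems whose second-to-last letter is 'w' add the prefix mi-; stems whose second-to-last letter is 'b' or 'r' add ti- … -et around the stem.
So dedogt → deundogt.

deundogt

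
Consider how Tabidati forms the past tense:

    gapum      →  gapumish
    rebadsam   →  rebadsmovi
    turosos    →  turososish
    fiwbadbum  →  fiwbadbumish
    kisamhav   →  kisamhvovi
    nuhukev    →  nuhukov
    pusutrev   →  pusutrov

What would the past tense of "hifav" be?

hifvovi

"hifav" has last vowel 'a'. The stems whose last vowel is 'a' (rebadsam → rebadsmovi, kisamhav → kisamhvovi) delete the last vowel and add -ovi.
The other patterns: stems whose last vowel is 'e' change the last vowel to 'o'; stems whose last vowel is 'o' or 'u' add -ish.
So hifav → hifvovi.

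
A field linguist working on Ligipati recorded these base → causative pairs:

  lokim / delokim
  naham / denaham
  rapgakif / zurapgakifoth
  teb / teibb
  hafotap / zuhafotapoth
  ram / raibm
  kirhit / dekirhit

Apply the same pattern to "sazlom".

"sazlom" has 2 vowels. The stems with 2 vowels (lokim → delokim, naham → denaham, kirhit → dekirhit) add the prefix de-.
The other patterns: stems with 1 vowel insert -ib- after the first vowel; stems with 3 vowels add zu- … -oth around the stem.
So sazlom → desazlom.

desazlom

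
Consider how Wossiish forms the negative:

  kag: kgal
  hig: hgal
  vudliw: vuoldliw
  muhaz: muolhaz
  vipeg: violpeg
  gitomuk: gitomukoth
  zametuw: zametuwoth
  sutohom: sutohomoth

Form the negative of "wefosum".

kag and vipeg both end in -g yet inflect differently (kgal, violpeg), so the final letter is not what conditions the rule; the number of vowels is.
"wefosum" has 3 vowels. The stems with 3 vowels (gitomuk → gitomukoth, zametuw → zametuwoth, sutohom → sutohomoth) add -oth.
The other patterns: stems with 1 vowel delete the last vowel and add -al; stems with 2 vowels insert -ol- after the first vowel.
So wefosum → wefosumoth.

wefosumoth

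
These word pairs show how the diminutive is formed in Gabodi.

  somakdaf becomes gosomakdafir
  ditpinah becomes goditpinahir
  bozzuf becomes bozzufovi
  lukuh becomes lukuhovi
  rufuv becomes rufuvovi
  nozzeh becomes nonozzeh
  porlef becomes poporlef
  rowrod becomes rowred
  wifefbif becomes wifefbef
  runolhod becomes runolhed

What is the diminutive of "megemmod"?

megemmed

somakdaf and bozzuf both end in -f yet inflect differently (gosomakdafir, bozzufovi), so the final letter is not what conditions the rule; the last vowel is.
"megemmod" has last vowel 'o'. The stems whose last vowel is 'o' (rowrod → rowred, runolhod → runolhed) change the last vowel to 'e'.
The other patterns: stems whose last vowel is 'a' add go- … -ir around the stem; stems whose last vowel is 'u' add -ovi; stems whose last vowel is 'e' repeat the first consonant+vowel as a prefix.
So megemmod → megemmed.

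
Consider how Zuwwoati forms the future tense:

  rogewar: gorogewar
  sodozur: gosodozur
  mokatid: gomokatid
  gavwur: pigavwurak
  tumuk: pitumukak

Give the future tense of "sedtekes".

gavwur and rogewar both end in -r yet inflect differently (pigavwurak, gorogewar), so the final letter is not what conditions the rule; the number of vowels is.
"sedtekes" has 3 vowels. The stems with 3 vowels (rogewar → gorogewar, mokatid → gomokatid, sodozur → gosodozur) add the prefix go-.
So sedtekes → gosedtekes.

gosedtekes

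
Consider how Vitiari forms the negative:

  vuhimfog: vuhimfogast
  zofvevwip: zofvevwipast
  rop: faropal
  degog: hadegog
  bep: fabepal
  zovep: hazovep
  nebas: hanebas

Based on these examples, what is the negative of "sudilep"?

sudilepast

"sudilep" has 3 vowels. The stems with 3 vowels (zofvevwip → zofvevwipast, vuhimfog → vuhimfogast) add -ast.
So sudilep → sudilepast.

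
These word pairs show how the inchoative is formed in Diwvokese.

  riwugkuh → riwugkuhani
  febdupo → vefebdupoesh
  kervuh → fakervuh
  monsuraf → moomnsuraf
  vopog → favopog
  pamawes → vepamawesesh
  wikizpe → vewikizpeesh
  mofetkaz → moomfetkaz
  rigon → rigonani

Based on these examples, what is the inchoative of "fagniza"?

vefagnizaesh

riwugkuh and kervuh both end in -h yet inflect differently (riwugkuhani, fakervuh), so the final letter is not what conditions the rule; the first letter is.
"fagniza" begins with f-. The one such stem in the data (febdupo → vefebdupoesh) adds ve- … -esh around the stem, so the same rule applies.
The other patterns: stems beginning with r- add -ani; stems beginning with m- insert -om- after the first vowel; stems beginning with k- or v- add the prefix fa-.
So fagniza → vefagnizaesh.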